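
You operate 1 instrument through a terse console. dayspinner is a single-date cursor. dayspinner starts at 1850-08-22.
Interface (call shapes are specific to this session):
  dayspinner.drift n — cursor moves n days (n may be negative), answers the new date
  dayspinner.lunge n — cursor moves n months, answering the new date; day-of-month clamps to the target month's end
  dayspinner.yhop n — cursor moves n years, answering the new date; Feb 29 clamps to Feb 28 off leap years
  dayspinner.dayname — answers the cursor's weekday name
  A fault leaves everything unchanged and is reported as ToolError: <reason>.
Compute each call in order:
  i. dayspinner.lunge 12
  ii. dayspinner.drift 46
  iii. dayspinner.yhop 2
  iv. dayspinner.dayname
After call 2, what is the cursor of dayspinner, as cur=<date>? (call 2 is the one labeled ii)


Answer: cur=1851-10-07

Derivation:
I try dayspinner.lunge passing 12, yielding 1851-08-22.
I use dayspinner.drift passing 46, yielding 1851-10-07.
I use dayspinner.yhop passing 2, giving 1853-10-07.
Using dayspinner.dayname(): Friday.


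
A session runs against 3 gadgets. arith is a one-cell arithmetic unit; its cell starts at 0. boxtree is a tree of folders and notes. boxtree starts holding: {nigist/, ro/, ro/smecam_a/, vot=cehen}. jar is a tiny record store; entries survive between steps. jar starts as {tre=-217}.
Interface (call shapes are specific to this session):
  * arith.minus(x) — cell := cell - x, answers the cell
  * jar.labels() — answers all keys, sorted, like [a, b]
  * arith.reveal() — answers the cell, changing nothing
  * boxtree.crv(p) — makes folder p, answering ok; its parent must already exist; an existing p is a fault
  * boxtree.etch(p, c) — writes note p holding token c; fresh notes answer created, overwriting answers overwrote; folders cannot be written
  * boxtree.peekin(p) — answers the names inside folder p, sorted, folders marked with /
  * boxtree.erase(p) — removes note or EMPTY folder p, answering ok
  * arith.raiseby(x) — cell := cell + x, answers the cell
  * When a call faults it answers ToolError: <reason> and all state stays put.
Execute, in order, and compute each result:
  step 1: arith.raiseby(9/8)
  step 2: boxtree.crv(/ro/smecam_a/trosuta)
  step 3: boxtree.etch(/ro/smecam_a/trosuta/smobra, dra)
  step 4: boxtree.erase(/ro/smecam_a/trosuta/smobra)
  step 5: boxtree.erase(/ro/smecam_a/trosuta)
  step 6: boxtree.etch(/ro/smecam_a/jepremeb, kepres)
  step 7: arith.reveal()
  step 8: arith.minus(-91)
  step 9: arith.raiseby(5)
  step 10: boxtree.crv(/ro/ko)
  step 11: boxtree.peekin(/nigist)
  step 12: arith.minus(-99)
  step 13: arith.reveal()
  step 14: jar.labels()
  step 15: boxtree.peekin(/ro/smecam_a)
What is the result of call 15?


Answer: [jepremeb]

Derivation:
// arith.raiseby(9/8) : 9/8
// boxtree.crv(/ro/smecam_a/trosuta) : ok
// boxtree.etch(/ro/smecam_a/trosuta/smobra, dra) : created
// boxtree.erase(/ro/smecam_a/trosuta/smobra) : ok
// boxtree.erase(/ro/smecam_a/trosuta) : ok
// boxtree.etch(/ro/smecam_a/jepremeb, kepres) : created
// arith.reveal() : 9/8
// arith.minus(-91) : 737/8
// arith.raiseby(5) : 777/8
// boxtree.crv(/ro/ko) : ok
// boxtree.peekin(/nigist) : []
// arith.minus(-99) : 1569/8
// arith.reveal() : 1569/8
// jar.labels() : [tre]
// boxtree.peekin(/ro/smecam_a) : [jepremeb]


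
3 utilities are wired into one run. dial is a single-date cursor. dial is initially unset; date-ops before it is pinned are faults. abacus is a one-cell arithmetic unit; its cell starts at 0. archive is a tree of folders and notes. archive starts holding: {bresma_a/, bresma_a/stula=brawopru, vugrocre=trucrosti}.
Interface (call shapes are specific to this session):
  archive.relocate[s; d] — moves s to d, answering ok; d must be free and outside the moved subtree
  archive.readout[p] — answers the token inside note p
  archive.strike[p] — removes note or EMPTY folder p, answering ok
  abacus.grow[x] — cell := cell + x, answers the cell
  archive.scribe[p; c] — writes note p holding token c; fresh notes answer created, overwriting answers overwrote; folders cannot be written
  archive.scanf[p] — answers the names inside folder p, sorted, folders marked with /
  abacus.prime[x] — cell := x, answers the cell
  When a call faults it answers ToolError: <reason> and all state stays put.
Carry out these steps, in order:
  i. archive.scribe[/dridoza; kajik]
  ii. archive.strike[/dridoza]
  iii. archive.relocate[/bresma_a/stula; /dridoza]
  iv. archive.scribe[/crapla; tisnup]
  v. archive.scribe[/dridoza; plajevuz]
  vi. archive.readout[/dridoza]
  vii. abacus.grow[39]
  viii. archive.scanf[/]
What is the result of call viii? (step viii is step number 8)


Answer: [bresma_a/, crapla, dridoza, vugrocre]

Derivation:
% scribe(p: /dridoza, c: kajik) : created
% strike(p: /dridoza) : ok
% relocate(s: /bresma_a/stula, d: /dridoza) : ok
% scribe(p: /crapla, c: tisnup) : created
% scribe(p: /dridoza, c: plajevuz) : overwrote
% readout(p: /dridoza) : plajevuz
% grow(x: 39) : 39
% scanf(p: /) : [bresma_a/, crapla, dridoza, vugrocre]


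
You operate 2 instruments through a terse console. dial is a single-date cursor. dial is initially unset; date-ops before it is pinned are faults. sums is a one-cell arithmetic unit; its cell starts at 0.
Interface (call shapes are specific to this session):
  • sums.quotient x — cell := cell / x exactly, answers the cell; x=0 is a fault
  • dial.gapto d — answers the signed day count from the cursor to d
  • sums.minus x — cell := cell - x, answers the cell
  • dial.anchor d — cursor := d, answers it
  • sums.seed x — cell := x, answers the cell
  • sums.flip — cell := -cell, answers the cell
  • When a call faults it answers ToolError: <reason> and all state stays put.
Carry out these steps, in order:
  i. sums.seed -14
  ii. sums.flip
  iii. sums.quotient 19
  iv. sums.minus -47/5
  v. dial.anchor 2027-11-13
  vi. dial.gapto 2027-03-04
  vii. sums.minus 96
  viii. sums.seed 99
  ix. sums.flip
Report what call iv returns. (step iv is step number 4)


CALL sums.seed[-14]
RET  -14
CALL sums.flip[]
RET  14
CALL sums.quotient[19]
RET  14/19
CALL sums.minus[-47/5]
RET  963/95
CALL dial.anchor[2027-11-13]
RET  2027-11-13
CALL dial.gapto[2027-03-04]
RET  -254
CALL sums.minus[96]
RET  -8157/95
CALL sums.seed[99]
RET  99
CALL sums.flip[]
RET  -99

Answer: 963/95


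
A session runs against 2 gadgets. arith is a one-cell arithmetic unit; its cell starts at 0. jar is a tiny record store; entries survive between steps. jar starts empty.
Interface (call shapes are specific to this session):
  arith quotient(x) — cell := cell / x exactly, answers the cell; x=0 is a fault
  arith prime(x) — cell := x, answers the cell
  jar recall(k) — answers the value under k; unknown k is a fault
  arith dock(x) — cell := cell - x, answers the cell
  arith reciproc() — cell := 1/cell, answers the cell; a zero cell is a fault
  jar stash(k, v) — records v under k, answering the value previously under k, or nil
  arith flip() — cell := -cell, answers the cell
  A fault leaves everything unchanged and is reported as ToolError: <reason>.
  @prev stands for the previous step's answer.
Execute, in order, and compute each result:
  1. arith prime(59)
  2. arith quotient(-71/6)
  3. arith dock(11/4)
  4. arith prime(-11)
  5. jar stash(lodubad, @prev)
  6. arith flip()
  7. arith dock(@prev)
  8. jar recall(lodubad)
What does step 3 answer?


[in] arith prime x=59
:: 59
[in] arith quotient x=-71/6
:: -354/71
[in] arith dock x=11/4
:: -2197/284
[in] arith prime x=-11
:: -11
[in] jar stash k=lodubad v=@prev
:: nil
[in] arith flip
:: 11
[in] arith dock x=@prev
:: 0
[in] jar recall k=lodubad
:: -11

Answer: -2197/284


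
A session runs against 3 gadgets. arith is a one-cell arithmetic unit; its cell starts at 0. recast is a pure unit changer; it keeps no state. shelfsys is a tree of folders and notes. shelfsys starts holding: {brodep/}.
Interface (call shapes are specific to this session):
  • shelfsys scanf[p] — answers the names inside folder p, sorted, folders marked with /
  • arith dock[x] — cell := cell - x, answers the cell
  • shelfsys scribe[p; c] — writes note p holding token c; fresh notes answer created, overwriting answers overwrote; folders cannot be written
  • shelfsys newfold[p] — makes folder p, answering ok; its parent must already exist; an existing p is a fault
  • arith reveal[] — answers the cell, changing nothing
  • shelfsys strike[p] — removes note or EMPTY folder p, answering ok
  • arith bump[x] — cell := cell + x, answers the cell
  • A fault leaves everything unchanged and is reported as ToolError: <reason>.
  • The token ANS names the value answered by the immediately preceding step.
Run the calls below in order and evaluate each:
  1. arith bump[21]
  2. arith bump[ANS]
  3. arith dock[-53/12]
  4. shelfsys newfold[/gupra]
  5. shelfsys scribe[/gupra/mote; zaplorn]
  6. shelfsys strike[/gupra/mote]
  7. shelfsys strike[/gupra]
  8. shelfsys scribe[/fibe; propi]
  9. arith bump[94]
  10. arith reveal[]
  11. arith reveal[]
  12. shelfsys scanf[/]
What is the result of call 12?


Answer: [brodep/, fibe]

Derivation:
==> arith bump(x='21')
<== 21
==> arith bump(x='ANS')
<== 42
==> arith dock(x='-53/12')
<== 557/12
==> shelfsys newfold(p='/gupra')
<== ok
==> shelfsys scribe(p='/gupra/mote', c='zaplorn')
<== created
==> shelfsys strike(p='/gupra/mote')
<== ok
==> shelfsys strike(p='/gupra')
<== ok
==> shelfsys scribe(p='/fibe', c='propi')
<== created
==> arith bump(x='94')
<== 1685/12
==> arith reveal()
<== 1685/12
==> arith reveal()
<== 1685/12
==> shelfsys scanf(p='/')
<== [brodep/, fibe]


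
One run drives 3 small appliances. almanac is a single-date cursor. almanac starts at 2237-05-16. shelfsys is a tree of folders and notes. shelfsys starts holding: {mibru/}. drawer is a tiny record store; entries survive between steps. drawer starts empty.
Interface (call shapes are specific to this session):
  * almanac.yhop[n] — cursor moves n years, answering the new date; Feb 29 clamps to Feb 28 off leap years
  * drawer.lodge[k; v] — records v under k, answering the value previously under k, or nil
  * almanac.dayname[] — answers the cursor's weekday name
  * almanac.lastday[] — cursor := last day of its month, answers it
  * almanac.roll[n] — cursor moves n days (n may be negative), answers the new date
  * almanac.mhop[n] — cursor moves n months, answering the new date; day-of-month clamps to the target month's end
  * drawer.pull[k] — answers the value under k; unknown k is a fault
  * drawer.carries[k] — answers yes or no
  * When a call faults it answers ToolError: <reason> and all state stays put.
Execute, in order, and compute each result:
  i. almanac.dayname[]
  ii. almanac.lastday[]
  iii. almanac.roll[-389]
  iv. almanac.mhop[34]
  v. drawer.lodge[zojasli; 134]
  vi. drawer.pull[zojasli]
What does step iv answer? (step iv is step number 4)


Step: dayname[]
Result: Tuesday
Step: lastday[]
Result: 2237-05-31
Step: roll[n='-389']
Result: 2236-05-07
Step: mhop[n='34']
Result: 2239-03-07
Step: lodge[k='zojasli'; v='134']
Result: nil
Step: pull[k='zojasli']
Result: 134

Answer: 2239-03-07


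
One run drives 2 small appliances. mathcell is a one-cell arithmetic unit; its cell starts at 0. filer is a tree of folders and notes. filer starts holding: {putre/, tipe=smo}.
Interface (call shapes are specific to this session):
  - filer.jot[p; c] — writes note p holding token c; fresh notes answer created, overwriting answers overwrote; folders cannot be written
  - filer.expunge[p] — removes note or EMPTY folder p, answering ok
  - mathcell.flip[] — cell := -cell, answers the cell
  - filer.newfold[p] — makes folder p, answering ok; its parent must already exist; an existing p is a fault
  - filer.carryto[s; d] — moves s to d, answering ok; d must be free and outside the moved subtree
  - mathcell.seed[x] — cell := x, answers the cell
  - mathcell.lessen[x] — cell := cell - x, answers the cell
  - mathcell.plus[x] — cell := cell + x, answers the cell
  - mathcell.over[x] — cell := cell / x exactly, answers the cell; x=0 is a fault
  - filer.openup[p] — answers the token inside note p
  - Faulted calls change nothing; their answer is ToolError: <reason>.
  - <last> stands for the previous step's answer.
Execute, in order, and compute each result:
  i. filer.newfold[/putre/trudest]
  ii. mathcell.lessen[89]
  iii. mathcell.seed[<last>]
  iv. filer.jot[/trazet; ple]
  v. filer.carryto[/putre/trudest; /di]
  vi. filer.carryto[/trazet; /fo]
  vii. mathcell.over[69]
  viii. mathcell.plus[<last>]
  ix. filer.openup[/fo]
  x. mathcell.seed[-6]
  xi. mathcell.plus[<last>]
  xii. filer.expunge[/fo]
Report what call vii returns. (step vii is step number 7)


-- filer.newfold(p='/putre/trudest') -> ok
-- mathcell.lessen(x='89') -> -89
-- mathcell.seed(x='<last>') -> -89
-- filer.jot(p='/trazet', c='ple') -> created
-- filer.carryto(s='/putre/trudest', d='/di') -> ok
-- filer.carryto(s='/trazet', d='/fo') -> ok
-- mathcell.over(x='69') -> -89/69
-- mathcell.plus(x='<last>') -> -178/69
-- filer.openup(p='/fo') -> ple
-- mathcell.seed(x='-6') -> -6
-- mathcell.plus(x='<last>') -> -12
-- filer.expunge(p='/fo') -> ok

Answer: -89/69


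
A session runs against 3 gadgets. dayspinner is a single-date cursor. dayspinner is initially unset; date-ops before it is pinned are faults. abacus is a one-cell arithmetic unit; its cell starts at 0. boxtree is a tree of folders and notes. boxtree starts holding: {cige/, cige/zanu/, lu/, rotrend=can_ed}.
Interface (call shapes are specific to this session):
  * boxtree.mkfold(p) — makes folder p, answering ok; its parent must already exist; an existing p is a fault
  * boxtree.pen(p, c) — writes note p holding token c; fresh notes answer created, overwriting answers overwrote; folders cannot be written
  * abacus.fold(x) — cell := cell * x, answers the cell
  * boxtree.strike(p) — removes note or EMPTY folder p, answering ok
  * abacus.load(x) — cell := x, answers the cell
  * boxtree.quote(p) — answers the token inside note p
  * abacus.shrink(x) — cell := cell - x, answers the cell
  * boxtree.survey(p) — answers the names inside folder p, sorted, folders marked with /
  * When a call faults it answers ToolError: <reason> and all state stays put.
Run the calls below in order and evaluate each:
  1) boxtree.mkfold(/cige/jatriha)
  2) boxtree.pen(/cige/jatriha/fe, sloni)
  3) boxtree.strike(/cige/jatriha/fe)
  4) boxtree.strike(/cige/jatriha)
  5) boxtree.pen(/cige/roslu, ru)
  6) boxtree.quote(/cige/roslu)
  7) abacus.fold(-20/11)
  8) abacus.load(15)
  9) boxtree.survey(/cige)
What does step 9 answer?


Answer: [roslu, zanu/]

Derivation:
I try boxtree.mkfold on p='/cige/jatriha', → ok.
Next I call boxtree.pen on p='/cige/jatriha/fe', c='sloni', and see created.
I invoke boxtree.strike on p='/cige/jatriha/fe', → ok.
Calling boxtree.strike on p='/cige/jatriha', giving ok.
Now I run boxtree.pen on p='/cige/roslu', c='ru', — result: created.
Then boxtree.quote on p='/cige/roslu', — result: ru.
Next I call abacus.fold on x='-20/11', → 0.
I invoke abacus.load on x='15', → 15.
I call boxtree.survey on p='/cige', and get [roslu, zanu/].


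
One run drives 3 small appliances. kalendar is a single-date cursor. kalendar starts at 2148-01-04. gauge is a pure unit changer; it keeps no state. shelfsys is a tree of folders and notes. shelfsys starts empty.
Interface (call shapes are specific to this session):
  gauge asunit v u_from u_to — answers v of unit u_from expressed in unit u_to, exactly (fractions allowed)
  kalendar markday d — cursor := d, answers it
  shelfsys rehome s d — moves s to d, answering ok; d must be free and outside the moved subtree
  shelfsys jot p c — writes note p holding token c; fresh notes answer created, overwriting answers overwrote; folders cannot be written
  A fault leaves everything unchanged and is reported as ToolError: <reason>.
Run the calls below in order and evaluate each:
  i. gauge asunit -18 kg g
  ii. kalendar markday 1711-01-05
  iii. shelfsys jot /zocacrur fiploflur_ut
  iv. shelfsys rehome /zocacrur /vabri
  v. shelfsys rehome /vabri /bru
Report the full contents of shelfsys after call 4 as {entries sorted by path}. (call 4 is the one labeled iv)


Answer: {vabri=fiploflur_ut}

Derivation:
==> gauge asunit(-18, kg, g)
<== -18000
==> kalendar markday(1711-01-05)
<== 1711-01-05
==> shelfsys jot(/zocacrur, fiploflur_ut)
<== created
==> shelfsys rehome(/zocacrur, /vabri)
<== ok
==> shelfsys rehome(/vabri, /bru)
<== ok


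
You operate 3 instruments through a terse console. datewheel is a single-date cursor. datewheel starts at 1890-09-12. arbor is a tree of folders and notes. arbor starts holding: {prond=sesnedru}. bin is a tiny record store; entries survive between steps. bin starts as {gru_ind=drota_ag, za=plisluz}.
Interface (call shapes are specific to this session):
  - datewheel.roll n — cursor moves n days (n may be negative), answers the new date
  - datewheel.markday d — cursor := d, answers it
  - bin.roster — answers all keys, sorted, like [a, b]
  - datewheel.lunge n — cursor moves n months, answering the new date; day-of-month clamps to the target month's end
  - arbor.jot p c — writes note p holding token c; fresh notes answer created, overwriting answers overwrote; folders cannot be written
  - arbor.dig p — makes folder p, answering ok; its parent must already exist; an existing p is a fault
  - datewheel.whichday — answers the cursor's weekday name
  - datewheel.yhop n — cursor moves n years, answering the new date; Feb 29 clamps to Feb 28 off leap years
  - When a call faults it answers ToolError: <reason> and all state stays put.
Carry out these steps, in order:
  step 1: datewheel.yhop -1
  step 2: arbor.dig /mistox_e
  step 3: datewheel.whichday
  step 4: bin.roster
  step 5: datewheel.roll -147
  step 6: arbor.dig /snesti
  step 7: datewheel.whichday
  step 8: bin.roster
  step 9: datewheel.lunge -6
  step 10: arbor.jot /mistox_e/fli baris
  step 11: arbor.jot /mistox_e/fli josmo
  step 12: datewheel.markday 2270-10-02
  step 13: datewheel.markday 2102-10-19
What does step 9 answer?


Answer: 1888-10-18

Derivation:
·→ datewheel.yhop(n=-1)
·← 1889-09-12
·→ arbor.dig(p=/mistox_e)
·← ok
·→ datewheel.whichday()
·← Thursday
·→ bin.roster()
·← [gru_ind, za]
·→ datewheel.roll(n=-147)
·← 1889-04-18
·→ arbor.dig(p=/snesti)
·← ok
·→ datewheel.whichday()
·← Thursday
·→ bin.roster()
·← [gru_ind, za]
·→ datewheel.lunge(n=-6)
·← 1888-10-18
·→ arbor.jot(p=/mistox_e/fli, c=baris)
·← created
·→ arbor.jot(p=/mistox_e/fli, c=josmo)
·← overwrote
·→ datewheel.markday(d=2270-10-02)
·← 2270-10-02
·→ datewheel.markday(d=2102-10-19)
·← 2102-10-19


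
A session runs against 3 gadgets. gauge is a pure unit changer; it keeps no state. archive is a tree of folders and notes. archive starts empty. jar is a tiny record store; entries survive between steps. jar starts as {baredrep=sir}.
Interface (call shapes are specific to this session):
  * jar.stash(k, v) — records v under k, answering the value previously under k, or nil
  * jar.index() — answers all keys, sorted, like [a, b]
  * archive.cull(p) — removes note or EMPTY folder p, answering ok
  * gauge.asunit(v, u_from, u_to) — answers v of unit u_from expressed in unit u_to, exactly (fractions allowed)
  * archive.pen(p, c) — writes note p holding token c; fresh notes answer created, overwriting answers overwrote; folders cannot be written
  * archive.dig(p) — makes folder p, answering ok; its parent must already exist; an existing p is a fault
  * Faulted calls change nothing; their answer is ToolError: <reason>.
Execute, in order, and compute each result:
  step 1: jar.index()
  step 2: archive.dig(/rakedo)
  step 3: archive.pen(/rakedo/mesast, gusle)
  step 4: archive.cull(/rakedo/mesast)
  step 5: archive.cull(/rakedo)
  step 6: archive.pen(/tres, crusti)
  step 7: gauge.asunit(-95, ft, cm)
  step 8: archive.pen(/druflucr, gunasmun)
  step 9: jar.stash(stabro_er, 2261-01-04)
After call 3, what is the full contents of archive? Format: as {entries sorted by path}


Step: jar.index[]
Result: [baredrep]
Step: archive.dig[p='/rakedo']
Result: ok
Step: archive.pen[p='/rakedo/mesast'; c='gusle']
Result: created
Step: archive.cull[p='/rakedo/mesast']
Result: ok
Step: archive.cull[p='/rakedo']
Result: ok
Step: archive.pen[p='/tres'; c='crusti']
Result: created
Step: gauge.asunit[v='-95'; u_from='ft'; u_to='cm']
Result: -14478/5
Step: archive.pen[p='/druflucr'; c='gunasmun']
Result: created
Step: jar.stash[k='stabro_er'; v='2261-01-04']
Result: nil

Answer: {rakedo/, rakedo/mesast=gusle}


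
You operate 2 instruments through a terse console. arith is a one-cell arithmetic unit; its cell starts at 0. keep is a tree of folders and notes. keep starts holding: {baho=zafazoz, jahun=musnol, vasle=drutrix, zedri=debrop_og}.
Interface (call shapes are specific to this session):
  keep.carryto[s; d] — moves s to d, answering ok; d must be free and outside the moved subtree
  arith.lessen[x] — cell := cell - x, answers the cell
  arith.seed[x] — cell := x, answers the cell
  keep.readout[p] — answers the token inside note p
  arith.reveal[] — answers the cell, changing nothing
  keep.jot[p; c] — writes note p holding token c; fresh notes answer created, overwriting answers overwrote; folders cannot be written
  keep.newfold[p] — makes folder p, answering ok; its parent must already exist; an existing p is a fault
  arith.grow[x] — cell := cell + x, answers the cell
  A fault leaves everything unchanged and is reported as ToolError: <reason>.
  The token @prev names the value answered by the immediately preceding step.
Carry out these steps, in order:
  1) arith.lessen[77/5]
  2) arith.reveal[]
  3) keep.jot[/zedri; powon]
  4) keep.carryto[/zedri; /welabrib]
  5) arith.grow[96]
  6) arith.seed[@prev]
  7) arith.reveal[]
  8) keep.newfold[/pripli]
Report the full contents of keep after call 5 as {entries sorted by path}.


Answer: {baho=zafazoz, jahun=musnol, vasle=drutrix, welabrib=powon}

Derivation:
==> arith.lessen(x=77/5)
<== -77/5
==> arith.reveal()
<== -77/5
==> keep.jot(p=/zedri, c=powon)
<== overwrote
==> keep.carryto(s=/zedri, d=/welabrib)
<== ok
==> arith.grow(x=96)
<== 403/5
==> arith.seed(x=@prev)
<== 403/5
==> arith.reveal()
<== 403/5
==> keep.newfold(p=/pripli)
<== ok


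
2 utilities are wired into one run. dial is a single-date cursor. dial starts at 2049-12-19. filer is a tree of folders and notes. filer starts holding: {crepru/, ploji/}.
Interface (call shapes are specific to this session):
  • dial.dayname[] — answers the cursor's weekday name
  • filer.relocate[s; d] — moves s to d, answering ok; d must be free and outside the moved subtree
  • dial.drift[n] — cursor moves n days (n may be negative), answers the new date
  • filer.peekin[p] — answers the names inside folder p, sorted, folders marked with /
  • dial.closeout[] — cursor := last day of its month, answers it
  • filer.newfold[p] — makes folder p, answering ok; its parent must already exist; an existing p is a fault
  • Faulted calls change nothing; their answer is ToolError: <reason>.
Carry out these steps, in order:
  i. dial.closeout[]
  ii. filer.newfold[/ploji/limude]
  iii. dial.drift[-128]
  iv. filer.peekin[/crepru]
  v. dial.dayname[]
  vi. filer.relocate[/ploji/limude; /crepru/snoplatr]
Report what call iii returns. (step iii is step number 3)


Do: dial.closeout[]
See: 2049-12-31
Do: filer.newfold[p: /ploji/limude]
See: ok
Do: dial.drift[n: -128]
See: 2049-08-25
Do: filer.peekin[p: /crepru]
See: []
Do: dial.dayname[]
See: Wednesday
Do: filer.relocate[s: /ploji/limude; d: /crepru/snoplatr]
See: ok

Answer: 2049-08-25


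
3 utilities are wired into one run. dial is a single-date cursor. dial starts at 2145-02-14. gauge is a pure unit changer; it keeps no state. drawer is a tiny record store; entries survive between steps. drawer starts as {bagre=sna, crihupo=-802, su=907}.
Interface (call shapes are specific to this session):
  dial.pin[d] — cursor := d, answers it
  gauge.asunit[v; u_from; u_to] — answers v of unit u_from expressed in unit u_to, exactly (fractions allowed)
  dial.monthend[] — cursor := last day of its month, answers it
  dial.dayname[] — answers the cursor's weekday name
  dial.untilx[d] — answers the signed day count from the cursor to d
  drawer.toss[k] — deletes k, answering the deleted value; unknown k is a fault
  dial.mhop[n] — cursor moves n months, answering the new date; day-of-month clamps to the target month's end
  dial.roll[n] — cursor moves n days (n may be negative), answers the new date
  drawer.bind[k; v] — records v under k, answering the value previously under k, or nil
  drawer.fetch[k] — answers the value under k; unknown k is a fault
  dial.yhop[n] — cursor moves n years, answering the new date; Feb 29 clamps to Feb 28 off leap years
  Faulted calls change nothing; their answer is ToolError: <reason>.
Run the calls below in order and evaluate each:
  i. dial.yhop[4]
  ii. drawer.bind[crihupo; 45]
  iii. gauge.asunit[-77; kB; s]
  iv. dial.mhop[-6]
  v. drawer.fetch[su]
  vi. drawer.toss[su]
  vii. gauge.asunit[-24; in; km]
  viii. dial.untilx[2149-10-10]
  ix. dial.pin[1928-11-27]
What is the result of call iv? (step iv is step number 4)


→ dial.yhop(n='4')
← 2149-02-14
→ drawer.bind(k='crihupo', v='45')
← -802
→ gauge.asunit(v='-77', u_from='kB', u_to='s')
← ToolError: incompatible units
→ dial.mhop(n='-6')
← 2148-08-14
→ drawer.fetch(k='su')
← 907
→ drawer.toss(k='su')
← 907
→ gauge.asunit(v='-24', u_from='in', u_to='km')
← -381/625000
→ dial.untilx(d='2149-10-10')
← 422
→ dial.pin(d='1928-11-27')
← 1928-11-27

Answer: 2148-08-14


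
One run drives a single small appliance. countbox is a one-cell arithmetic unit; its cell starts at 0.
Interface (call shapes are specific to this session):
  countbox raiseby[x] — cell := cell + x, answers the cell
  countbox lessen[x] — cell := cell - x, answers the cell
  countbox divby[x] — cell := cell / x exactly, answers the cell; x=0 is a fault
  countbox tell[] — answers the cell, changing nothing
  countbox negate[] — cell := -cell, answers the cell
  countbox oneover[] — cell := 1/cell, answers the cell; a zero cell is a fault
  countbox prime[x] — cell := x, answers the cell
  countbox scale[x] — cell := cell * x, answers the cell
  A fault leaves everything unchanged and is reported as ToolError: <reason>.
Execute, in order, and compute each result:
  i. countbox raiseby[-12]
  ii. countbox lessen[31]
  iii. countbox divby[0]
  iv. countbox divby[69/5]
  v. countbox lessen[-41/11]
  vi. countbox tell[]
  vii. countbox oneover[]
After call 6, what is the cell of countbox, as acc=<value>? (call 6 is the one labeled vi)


·→ countbox raiseby(x='-12')
·← -12
·→ countbox lessen(x='31')
·← -43
·→ countbox divby(x='0')
·← ToolError: division by zero
·→ countbox divby(x='69/5')
·← -215/69
·→ countbox lessen(x='-41/11')
·← 464/759
·→ countbox tell()
·← 464/759
·→ countbox oneover()
·← 759/464

Answer: acc=464/759


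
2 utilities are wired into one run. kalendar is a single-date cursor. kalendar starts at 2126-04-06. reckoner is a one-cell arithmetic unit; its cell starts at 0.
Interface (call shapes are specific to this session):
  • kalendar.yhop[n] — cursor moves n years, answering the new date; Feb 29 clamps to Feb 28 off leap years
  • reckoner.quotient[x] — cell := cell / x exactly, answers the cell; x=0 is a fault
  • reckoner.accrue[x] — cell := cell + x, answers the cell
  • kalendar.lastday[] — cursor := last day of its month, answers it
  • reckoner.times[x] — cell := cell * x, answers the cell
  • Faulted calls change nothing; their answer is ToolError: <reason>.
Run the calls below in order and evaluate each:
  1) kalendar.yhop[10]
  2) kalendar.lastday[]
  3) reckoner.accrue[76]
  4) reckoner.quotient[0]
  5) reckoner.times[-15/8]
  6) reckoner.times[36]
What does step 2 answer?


$ kalendar.yhop n='10'
= 2136-04-06
$ kalendar.lastday
= 2136-04-30
$ reckoner.accrue x='76'
= 76
$ reckoner.quotient x='0'
= ToolError: division by zero
$ reckoner.times x='-15/8'
= -285/2
$ reckoner.times x='36'
= -5130

Answer: 2136-04-30


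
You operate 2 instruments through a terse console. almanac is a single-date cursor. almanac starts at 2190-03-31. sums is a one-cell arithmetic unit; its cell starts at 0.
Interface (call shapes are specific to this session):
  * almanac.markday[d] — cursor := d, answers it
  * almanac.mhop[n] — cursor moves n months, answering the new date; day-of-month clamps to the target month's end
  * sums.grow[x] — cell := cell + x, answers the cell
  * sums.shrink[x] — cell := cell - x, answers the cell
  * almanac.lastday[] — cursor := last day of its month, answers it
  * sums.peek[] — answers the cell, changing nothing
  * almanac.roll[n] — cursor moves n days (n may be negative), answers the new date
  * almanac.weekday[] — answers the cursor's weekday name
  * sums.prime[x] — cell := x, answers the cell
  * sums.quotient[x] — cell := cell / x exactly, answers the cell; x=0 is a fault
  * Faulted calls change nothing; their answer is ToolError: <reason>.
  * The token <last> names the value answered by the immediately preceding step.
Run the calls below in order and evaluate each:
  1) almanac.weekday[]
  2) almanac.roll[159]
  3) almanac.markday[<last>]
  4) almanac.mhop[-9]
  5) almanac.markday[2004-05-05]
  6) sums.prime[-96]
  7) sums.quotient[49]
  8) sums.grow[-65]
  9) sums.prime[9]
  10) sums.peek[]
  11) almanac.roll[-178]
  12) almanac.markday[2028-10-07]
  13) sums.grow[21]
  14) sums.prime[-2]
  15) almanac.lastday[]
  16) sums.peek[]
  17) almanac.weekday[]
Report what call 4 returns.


CALL almanac.weekday[]
RET  Wednesday
CALL almanac.roll[n=159]
RET  2190-09-06
CALL almanac.markday[d=<last>]
RET  2190-09-06
CALL almanac.mhop[n=-9]
RET  2189-12-06
CALL almanac.markday[d=2004-05-05]
RET  2004-05-05
CALL sums.prime[x=-96]
RET  -96
CALL sums.quotient[x=49]
RET  -96/49
CALL sums.grow[x=-65]
RET  -3281/49
CALL sums.prime[x=9]
RET  9
CALL sums.peek[]
RET  9
CALL almanac.roll[n=-178]
RET  2003-11-09
CALL almanac.markday[d=2028-10-07]
RET  2028-10-07
CALL sums.grow[x=21]
RET  30
CALL sums.prime[x=-2]
RET  -2
CALL almanac.lastday[]
RET  2028-10-31
CALL sums.peek[]
RET  -2
CALL almanac.weekday[]
RET  Tuesday

Answer: 2189-12-06


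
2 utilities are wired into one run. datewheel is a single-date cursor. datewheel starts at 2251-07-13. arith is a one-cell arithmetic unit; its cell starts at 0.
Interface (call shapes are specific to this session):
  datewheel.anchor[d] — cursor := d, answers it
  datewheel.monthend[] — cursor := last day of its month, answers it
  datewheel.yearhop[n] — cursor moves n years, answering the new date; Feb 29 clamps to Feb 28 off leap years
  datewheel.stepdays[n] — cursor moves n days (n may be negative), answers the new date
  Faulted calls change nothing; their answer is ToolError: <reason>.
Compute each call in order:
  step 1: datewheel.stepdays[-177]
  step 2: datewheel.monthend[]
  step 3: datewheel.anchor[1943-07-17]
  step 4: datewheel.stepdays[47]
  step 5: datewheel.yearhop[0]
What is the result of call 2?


Answer: 2251-01-31

Derivation:
Then datewheel.stepdays(n=-177), and see 2251-01-17.
Next I call datewheel.monthend(), giving 2251-01-31.
Next I call datewheel.anchor(d=1943-07-17): 1943-07-17.
Using datewheel.stepdays(n=47), — result: 1943-09-02.
I use datewheel.yearhop(n=0): 1943-09-02.


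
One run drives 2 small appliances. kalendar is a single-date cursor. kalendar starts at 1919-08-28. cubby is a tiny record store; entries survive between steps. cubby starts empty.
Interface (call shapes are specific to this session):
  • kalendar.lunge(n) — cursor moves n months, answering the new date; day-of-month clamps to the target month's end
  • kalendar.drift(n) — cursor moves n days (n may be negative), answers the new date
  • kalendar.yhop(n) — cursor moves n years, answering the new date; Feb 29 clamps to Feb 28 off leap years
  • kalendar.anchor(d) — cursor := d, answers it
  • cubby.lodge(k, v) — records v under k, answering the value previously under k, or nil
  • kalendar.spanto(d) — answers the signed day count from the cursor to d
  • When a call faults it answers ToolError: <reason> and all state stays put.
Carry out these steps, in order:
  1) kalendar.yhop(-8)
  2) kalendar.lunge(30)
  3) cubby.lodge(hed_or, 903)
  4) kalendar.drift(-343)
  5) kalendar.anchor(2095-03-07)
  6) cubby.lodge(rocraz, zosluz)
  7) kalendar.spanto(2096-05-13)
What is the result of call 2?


-> yhop(n='-8')
<- 1911-08-28
-> lunge(n='30')
<- 1914-02-28
-> lodge(k='hed_or', v='903')
<- nil
-> drift(n='-343')
<- 1913-03-22
-> anchor(d='2095-03-07')
<- 2095-03-07
-> lodge(k='rocraz', v='zosluz')
<- nil
-> spanto(d='2096-05-13')
<- 433

Answer: 1914-02-28


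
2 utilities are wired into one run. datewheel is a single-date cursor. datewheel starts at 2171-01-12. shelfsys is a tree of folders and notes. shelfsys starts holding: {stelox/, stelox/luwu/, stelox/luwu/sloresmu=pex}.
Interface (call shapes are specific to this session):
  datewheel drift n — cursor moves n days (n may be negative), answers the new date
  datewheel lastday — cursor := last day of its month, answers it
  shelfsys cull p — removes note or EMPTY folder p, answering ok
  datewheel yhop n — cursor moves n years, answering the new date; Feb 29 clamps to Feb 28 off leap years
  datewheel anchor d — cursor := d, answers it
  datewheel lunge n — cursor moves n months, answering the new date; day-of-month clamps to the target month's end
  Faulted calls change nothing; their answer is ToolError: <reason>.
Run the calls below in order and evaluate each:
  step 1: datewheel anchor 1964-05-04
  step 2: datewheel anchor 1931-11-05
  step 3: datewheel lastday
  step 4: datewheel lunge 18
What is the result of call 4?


·→ datewheel anchor(d→1964-05-04)
·← 1964-05-04
·→ datewheel anchor(d→1931-11-05)
·← 1931-11-05
·→ datewheel lastday()
·← 1931-11-30
·→ datewheel lunge(n→18)
·← 1933-05-30

Answer: 1933-05-30


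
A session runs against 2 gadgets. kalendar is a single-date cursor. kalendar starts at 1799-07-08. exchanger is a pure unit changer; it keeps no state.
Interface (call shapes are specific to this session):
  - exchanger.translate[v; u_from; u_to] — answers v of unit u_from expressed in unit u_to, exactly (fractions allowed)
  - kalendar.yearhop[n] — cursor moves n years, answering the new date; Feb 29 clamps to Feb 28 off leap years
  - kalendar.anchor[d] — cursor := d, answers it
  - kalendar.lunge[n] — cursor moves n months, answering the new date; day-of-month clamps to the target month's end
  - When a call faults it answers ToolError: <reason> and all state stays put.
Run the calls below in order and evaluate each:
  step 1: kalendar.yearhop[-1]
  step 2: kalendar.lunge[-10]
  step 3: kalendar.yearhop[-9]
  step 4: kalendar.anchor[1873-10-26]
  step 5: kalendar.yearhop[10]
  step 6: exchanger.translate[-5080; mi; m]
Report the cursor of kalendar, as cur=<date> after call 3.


Answer: cur=1788-09-08

Derivation:
[in] kalendar.yearhop n=-1
= 1798-07-08
[in] kalendar.lunge n=-10
= 1797-09-08
[in] kalendar.yearhop n=-9
= 1788-09-08
[in] kalendar.anchor d=1873-10-26
= 1873-10-26
[in] kalendar.yearhop n=10
= 1883-10-26
[in] exchanger.translate v=-5080 u_from=mi u_to=m
= -204386688/25


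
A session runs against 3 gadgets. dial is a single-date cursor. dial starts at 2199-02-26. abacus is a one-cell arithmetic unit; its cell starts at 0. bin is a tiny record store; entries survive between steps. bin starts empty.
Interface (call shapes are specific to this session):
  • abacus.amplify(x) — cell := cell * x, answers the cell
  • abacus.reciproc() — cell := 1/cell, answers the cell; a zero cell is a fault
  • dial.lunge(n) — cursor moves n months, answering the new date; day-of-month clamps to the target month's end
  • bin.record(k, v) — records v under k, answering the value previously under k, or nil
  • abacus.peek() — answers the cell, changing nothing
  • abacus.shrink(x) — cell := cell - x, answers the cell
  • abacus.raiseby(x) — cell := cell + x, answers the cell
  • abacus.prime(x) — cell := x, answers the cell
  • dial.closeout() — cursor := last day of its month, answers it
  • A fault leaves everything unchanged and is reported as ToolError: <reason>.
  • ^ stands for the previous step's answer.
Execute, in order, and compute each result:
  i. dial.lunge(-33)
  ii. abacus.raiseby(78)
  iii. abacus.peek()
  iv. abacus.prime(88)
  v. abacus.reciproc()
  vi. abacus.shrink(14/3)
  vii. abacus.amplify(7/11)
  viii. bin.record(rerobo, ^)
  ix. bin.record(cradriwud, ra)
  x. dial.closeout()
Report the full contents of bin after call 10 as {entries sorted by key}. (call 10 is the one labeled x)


Answer: {cradriwud=ra, rerobo=-8603/2904}

Derivation:
! dial.lunge(n: -33) == 2196-05-26
! abacus.raiseby(x: 78) == 78
! abacus.peek() == 78
! abacus.prime(x: 88) == 88
! abacus.reciproc() == 1/88
! abacus.shrink(x: 14/3) == -1229/264
! abacus.amplify(x: 7/11) == -8603/2904
! bin.record(k: rerobo, v: ^) == nil
! bin.record(k: cradriwud, v: ra) == nil
! dial.closeout() == 2196-05-31


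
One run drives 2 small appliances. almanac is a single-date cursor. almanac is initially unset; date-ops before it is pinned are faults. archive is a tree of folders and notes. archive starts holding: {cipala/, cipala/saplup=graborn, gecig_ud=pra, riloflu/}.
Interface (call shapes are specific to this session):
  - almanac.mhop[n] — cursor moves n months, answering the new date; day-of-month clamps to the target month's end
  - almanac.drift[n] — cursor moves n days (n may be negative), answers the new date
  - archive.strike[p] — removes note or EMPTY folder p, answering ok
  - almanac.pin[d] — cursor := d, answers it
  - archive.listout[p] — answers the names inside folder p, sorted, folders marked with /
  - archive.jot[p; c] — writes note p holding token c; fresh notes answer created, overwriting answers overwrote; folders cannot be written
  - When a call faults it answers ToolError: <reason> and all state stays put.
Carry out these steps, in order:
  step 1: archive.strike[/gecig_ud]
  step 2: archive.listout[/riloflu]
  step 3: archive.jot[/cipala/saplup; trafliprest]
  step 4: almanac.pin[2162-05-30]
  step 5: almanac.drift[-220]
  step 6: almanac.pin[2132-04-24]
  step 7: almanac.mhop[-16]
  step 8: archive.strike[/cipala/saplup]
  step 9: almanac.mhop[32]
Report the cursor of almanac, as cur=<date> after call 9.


> strike /gecig_ud
= ok
> listout /riloflu
= []
> jot /cipala/saplup trafliprest
= overwrote
> pin 2162-05-30
= 2162-05-30
> drift -220
= 2161-10-22
> pin 2132-04-24
= 2132-04-24
> mhop -16
= 2130-12-24
> strike /cipala/saplup
= ok
> mhop 32
= 2133-08-24

Answer: cur=2133-08-24


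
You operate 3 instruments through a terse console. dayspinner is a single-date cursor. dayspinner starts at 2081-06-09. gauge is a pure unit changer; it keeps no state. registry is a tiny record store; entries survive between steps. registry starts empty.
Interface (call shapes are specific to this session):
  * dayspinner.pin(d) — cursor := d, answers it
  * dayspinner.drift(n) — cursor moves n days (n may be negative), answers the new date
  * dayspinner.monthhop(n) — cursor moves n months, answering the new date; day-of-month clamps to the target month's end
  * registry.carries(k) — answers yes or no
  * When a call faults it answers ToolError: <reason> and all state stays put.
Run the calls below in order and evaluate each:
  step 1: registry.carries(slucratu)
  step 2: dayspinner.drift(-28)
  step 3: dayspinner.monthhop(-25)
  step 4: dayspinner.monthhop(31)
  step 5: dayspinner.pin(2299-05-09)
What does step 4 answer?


# registry.carries(k: slucratu) : no
# dayspinner.drift(n: -28) : 2081-05-12
# dayspinner.monthhop(n: -25) : 2079-04-12
# dayspinner.monthhop(n: 31) : 2081-11-12
# dayspinner.pin(d: 2299-05-09) : 2299-05-09

Answer: 2081-11-12
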